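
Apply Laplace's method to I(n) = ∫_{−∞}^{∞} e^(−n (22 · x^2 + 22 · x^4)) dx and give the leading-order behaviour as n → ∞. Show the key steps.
I(n) ~ sqrt(π/(22n))

φ(x) = 22 · x^2 + 22 · x^4 has its unique global minimum at x* = 0 (since φ'(x) = 44x + 88x^3 = 0 only at x = 0 for real x with both coefficients positive, and φ → ∞ as |x| → ∞). At x* = 0, φ(0) = 0 and φ''(0) = 44. Laplace's method then gives
  I(n) ~ sqrt(2π / (n · φ''(0))) · e^(−n φ(0)) = sqrt(2π / (44n)) = sqrt(π/(22n)).
The 22 · x^4 term contributes only at subleading order (an O(1/n) relative correction).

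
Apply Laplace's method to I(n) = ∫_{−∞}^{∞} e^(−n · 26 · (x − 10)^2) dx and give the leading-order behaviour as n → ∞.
I(n) = sqrt(π/(26n))

Here φ(x) = 26 · (x − 10)^2 has its unique minimum at x* = 10 with φ(x*) = 0 and φ''(x*) = 52. Laplace's method gives
  I(n) ~ e^(−n φ(x*)) · sqrt(2π / (n · φ''(x*))) = sqrt(2π / (52n)) = sqrt(π/(26n)).
This is exact: substituting u = (x − 10)·sqrt(26n) gives I(n) = (1/sqrt(26n)) ∫_{−∞}^{∞} e^(−u^2) du = sqrt(π/(26n)).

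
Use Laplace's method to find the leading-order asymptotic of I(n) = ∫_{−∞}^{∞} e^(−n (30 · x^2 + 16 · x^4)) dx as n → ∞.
I(n) ~ sqrt(π/(30n))

φ(x) = 30 · x^2 + 16 · x^4 has its unique global minimum at x* = 0 (since φ'(x) = 60x + 64x^3 = 0 only at x = 0 for real x with both coefficients positive, and φ → ∞ as |x| → ∞). At x* = 0, φ(0) = 0 and φ''(0) = 60. Laplace's method then gives
  I(n) ~ sqrt(2π / (n · φ''(0))) · e^(−n φ(0)) = sqrt(2π / (60n)) = sqrt(π/(30n)).
The 16 · x^4 term contributes only at subleading order (an O(1/n) relative correction).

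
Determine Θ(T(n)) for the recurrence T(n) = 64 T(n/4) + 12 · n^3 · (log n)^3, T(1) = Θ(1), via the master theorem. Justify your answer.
T(n) = Θ(n^3 · (log n)^4)

Here log_4 64 = 3 and f(n) = 12 · n^3 · (log n)^3 = Θ(n^(log_4 64) · (log n)^3). This is the extended Case 2 of the master theorem (f matches the critical exponent up to log factors), giving T(n) = Θ(n^(log_4 64) · (log n)^(3+1)) = Θ(n^3 · (log n)^4).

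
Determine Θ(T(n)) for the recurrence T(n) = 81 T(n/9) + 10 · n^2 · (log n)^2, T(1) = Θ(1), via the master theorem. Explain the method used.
T(n) = Θ(n^2 · (log n)^3)

Here log_9 81 = 2 and f(n) = 10 · n^2 · (log n)^2 = Θ(n^(log_9 81) · (log n)^2). This is the extended Case 2 of the master theorem (f matches the critical exponent up to log factors), giving T(n) = Θ(n^(log_9 81) · (log n)^(2+1)) = Θ(n^2 · (log n)^3).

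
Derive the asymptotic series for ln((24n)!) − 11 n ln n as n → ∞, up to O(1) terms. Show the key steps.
ln((24n)!) − 11 n ln n = 13 n ln n + 24(ln 24 − 1) n + (1/2) ln(2π·24n) + O(1/n)

Stirling: ln((24n)!) = 24n ln(24n) − 24n + (1/2) ln(2π·24n) + O(1/n).
Expand 24n ln(24n) = 24n (ln n + ln 24) = 24n ln n + 24n ln 24.
Subtract 11n ln n: leading term is (24 − 11) n ln n = 13 n ln n. The next term is 24n ln 24 − 24n = 24(ln 24 − 1) n. Then the (1/2) ln(2π·24n) correction.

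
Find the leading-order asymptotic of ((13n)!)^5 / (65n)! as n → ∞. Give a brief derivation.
((13n)!)^5/(65n)! ~ ((2π·13n)^(4/2) / sqrt(5)) · 5^(−5·13n)  →  0

Write N = 13n. Stirling: N! ~ sqrt(2π N)(N/e)^N and (5N)! ~ sqrt(2π·5N)·(5N/e)^(5N).
  (N!)^5/(5N)! ~ (2π N)^(5/2) (N/e)^(5N) / [sqrt(2π·5N) (5N/e)^(5N)]
     = (2π N)^(5/2) / sqrt(2π·5N) · (N/(5N))^(5N)
     = (2π N)^((5−1)/2) / sqrt(5) · 5^(−5N).
Since 5^5 > 1, the factor 5^(−5N) decays exponentially, so the ratio → 0. Substituting N = 13n gives the stated form.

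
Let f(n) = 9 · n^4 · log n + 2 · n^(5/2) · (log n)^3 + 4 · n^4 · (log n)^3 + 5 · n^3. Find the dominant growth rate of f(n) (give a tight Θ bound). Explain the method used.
f(n) ∈ Θ(n^4 · (log n)^3)

Compare the terms by growth order. For large n, n^a · (log n)^b dominates n^a' · (log n)^b' iff a > a', or (a = a' and b > b'). Ranking the 4 terms shows the dominant one is 4 · n^4 · (log n)^3. Hence f(n) ∈ Θ(n^4 · (log n)^3).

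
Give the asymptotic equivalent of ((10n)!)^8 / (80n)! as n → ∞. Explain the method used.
((10n)!)^8/(80n)! ~ ((2π·10n)^(7/2) / sqrt(8)) · 8^(−8·10n)  →  0

Write N = 10n. Stirling: N! ~ sqrt(2π N)(N/e)^N and (8N)! ~ sqrt(2π·8N)·(8N/e)^(8N).
  (N!)^8/(8N)! ~ (2π N)^(8/2) (N/e)^(8N) / [sqrt(2π·8N) (8N/e)^(8N)]
     = (2π N)^(8/2) / sqrt(2π·8N) · (N/(8N))^(8N)
     = (2π N)^((8−1)/2) / sqrt(8) · 8^(−8N).
Since 8^8 > 1, the factor 8^(−8N) decays exponentially, so the ratio → 0. Substituting N = 10n gives the stated form.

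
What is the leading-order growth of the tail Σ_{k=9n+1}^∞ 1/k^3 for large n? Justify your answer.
Σ_{k>9n} 1/k^3 ~ 1/(2 · (9n)^2)

Compare to the integral: ∫_{9n}^∞ x^(−3) dx = [−x^(−2)/2]_{9n}^∞ = 1/((3−1)·(9n)^2). Euler-Maclaurin then gives
  Σ_{k>9n} 1/k^3 = ∫_{9n}^∞ dx/x^3 − 1/(2·(9n)^3) + O(1/(9n)^4).
(Equivalently this is ζ(3) − Σ_{k≤9n} 1/k^3.)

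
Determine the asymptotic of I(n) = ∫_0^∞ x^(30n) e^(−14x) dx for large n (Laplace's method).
I(n) ~ (sqrt(2π·30n) / 14) · (30n/(14e))^(30n)

Write the integrand as exp(30n ln x − 14x) and set f(x) = 30n ln x − 14x. Then f'(x) = 30n/x − 14 = 0 at x* = 30n/14, and f''(x*) = −30n/x*^2 = −14^2/(30n). Laplace's method (interior maximum) gives
  I(n) ~ e^(f(x*)) · sqrt(2π / |f''(x*)|)
        = exp(30n ln(30n/14) − 30n) · sqrt(2π · 30n / 14^2)
        = (30n/14)^(30n) e^(−30n) · sqrt(2π·30n) / 14
        = (sqrt(2π·30n) / 14) · (30n/(14e))^(30n).
This matches Γ(30n+1)/14^(30n+1) with Stirling applied to Γ.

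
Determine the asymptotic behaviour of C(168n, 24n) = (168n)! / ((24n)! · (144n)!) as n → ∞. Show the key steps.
C(168n, 24n) ~ (823543/46656)^(24n) · sqrt(7/(12π·24n))

Write N = 24n. Apply Stirling to each factorial:
  (7N)! ~ sqrt(2π·7N) · (7N/e)^(7N),
  N! ~ sqrt(2π N) · (N/e)^N,
  (6N)! ~ sqrt(2π·6N) · (6N/e)^(6N).
The exponential factors combine to (7N)^(7N) / (N^N · (6N)^(6N)) = 7^(7N)/6^(6N) = (7^7/6^6)^N = (823543/46656)^N.
The square-root prefactors combine to sqrt(2π·7N) / (sqrt(2π N)·sqrt(2π·6N)) = sqrt(7 / (2π·6·N)) = sqrt(7/(12π·24n)).
Substituting N = 24n: C(168n, 24n) ~ (823543/46656)^(24n) · sqrt(7/(12π·24n)).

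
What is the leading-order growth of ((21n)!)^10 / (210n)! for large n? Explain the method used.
((21n)!)^10/(210n)! ~ ((2π·21n)^(9/2) / sqrt(10)) · 10^(−10·21n)  →  0

Write N = 21n. Stirling: N! ~ sqrt(2π N)(N/e)^N and (10N)! ~ sqrt(2π·10N)·(10N/e)^(10N).
  (N!)^10/(10N)! ~ (2π N)^(10/2) (N/e)^(10N) / [sqrt(2π·10N) (10N/e)^(10N)]
     = (2π N)^(10/2) / sqrt(2π·10N) · (N/(10N))^(10N)
     = (2π N)^((10−1)/2) / sqrt(10) · 10^(−10N).
Since 10^10 > 1, the factor 10^(−10N) decays exponentially, so the ratio → 0. Substituting N = 21n gives the stated form.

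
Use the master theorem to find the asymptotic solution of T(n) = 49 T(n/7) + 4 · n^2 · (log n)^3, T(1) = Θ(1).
T(n) = Θ(n^2 · (log n)^4)

Here log_7 49 = 2 and f(n) = 4 · n^2 · (log n)^3 = Θ(n^(log_7 49) · (log n)^3). This is the extended Case 2 of the master theorem (f matches the critical exponent up to log factors), giving T(n) = Θ(n^(log_7 49) · (log n)^(3+1)) = Θ(n^2 · (log n)^4).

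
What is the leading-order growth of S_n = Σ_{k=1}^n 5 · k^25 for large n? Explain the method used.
S_n ~ 5 · n^26 / 26

By integral comparison (Euler-Maclaurin), Σ_{k=1}^n 5 · k^25 = 5 · ∫_0^n x^25 dx + O(n^25) = 5 · n^26/26 + O(n^25). (Equivalently, Faulhaber's formula gives the same leading term.)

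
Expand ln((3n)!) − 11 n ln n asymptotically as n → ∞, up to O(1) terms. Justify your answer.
ln((3n)!) − 11 n ln n = −8 n ln n + 3(ln 3 − 1) n + (1/2) ln(2π·3n) + O(1/n)

Stirling: ln((3n)!) = 3n ln(3n) − 3n + (1/2) ln(2π·3n) + O(1/n).
Expand 3n ln(3n) = 3n (ln n + ln 3) = 3n ln n + 3n ln 3.
Subtract 11n ln n: leading term is (3 − 11) n ln n = −8 n ln n. The next term is 3n ln 3 − 3n = 3(ln 3 − 1) n. Then the (1/2) ln(2π·3n) correction.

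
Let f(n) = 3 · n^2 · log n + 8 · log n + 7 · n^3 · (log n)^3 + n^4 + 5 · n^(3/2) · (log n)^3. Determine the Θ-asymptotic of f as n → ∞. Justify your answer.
f(n) ∈ Θ(n^4)

Compare the terms by growth order. For large n, n^a · (log n)^b dominates n^a' · (log n)^b' iff a > a', or (a = a' and b > b'). Ranking the 5 terms shows the dominant one is n^4. Hence f(n) ∈ Θ(n^4).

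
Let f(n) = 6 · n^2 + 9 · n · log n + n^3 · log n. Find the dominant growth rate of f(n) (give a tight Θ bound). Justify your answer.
f(n) ∈ Θ(n^3 · log n)

Compare the terms by growth order. For large n, n^a · (log n)^b dominates n^a' · (log n)^b' iff a > a', or (a = a' and b > b'). Ranking the 3 terms shows the dominant one is n^3 · log n. Hence f(n) ∈ Θ(n^3 · log n).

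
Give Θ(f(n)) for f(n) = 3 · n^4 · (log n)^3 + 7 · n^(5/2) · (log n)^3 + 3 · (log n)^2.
f(n) ∈ Θ(n^4 · (log n)^3)

Compare the terms by growth order. For large n, n^a · (log n)^b dominates n^a' · (log n)^b' iff a > a', or (a = a' and b > b'). Ranking the 3 terms shows the dominant one is 3 · n^4 · (log n)^3. Hence f(n) ∈ Θ(n^4 · (log n)^3).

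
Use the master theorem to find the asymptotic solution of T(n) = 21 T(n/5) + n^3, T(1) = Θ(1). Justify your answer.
T(n) = Θ(n^3)

log_5 21 ≈ 1.892. f(n) = n^3 dominates n^(log_5 21) since 3 > 1.892, and the regularity condition a·f(n/b) = 21·(n/5)^3 = (21/125)·n^3 ≤ c·f(n) holds with c = 21/125 ≈ 0.168 < 1. So this is Case 3: T(n) = Θ(f(n)) = Θ(n^3).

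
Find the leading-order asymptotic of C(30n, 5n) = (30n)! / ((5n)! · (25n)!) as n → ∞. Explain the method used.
C(30n, 5n) ~ (46656/3125)^(5n) · sqrt(3/(5π·5n))

Write N = 5n. Apply Stirling to each factorial:
  (6N)! ~ sqrt(2π·6N) · (6N/e)^(6N),
  N! ~ sqrt(2π N) · (N/e)^N,
  (5N)! ~ sqrt(2π·5N) · (5N/e)^(5N).
The exponential factors combine to (6N)^(6N) / (N^N · (5N)^(5N)) = 6^(6N)/5^(5N) = (6^6/5^5)^N = (46656/3125)^N.
The square-root prefactors combine to sqrt(2π·6N) / (sqrt(2π N)·sqrt(2π·5N)) = sqrt(6 / (2π·5·N)) = sqrt(3/(5π·5n)).
Substituting N = 5n: C(30n, 5n) ~ (46656/3125)^(5n) · sqrt(3/(5π·5n)).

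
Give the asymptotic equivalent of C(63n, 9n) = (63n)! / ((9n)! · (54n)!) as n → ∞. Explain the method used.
C(63n, 9n) ~ (823543/46656)^(9n) · sqrt(7/(12π·9n))

Write N = 9n. Apply Stirling to each factorial:
  (7N)! ~ sqrt(2π·7N) · (7N/e)^(7N),
  N! ~ sqrt(2π N) · (N/e)^N,
  (6N)! ~ sqrt(2π·6N) · (6N/e)^(6N).
The exponential factors combine to (7N)^(7N) / (N^N · (6N)^(6N)) = 7^(7N)/6^(6N) = (7^7/6^6)^N = (823543/46656)^N.
The square-root prefactors combine to sqrt(2π·7N) / (sqrt(2π N)·sqrt(2π·6N)) = sqrt(7 / (2π·6·N)) = sqrt(7/(12π·9n)).
Substituting N = 9n: C(63n, 9n) ~ (823543/46656)^(9n) · sqrt(7/(12π·9n)).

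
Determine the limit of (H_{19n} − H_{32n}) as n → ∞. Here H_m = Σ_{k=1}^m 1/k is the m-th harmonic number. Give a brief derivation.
lim = ln(19/32)

Euler-Maclaurin gives H_m = ln m + γ + 1/(2m) + O(1/m^2). The γ and O(1/m) terms cancel in the difference:
  H_{19n} − H_{32n} = ln(19n) − ln(32n) + O(1/n) = ln(19/32) + O(1/n).
Hence the limit is ln(19/32).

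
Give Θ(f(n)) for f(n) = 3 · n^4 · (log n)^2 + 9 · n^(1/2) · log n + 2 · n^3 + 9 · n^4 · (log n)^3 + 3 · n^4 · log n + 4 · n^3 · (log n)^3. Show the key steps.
f(n) ∈ Θ(n^4 · (log n)^3)

Compare the terms by growth order. For large n, n^a · (log n)^b dominates n^a' · (log n)^b' iff a > a', or (a = a' and b > b'). Ranking the 6 terms shows the dominant one is 9 · n^4 · (log n)^3. Hence f(n) ∈ Θ(n^4 · (log n)^3).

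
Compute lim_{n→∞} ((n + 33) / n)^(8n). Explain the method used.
lim = e^264

Rewrite as (1 + 33/n)^(8n). By the standard limit (1 + x/n)^n → e^x, we have (1 + 33/n)^n → e^33, and raising to the 8th power gives e^264.
More precisely, ln[(1 + 33/n)^(8n)] = 8n · ln(1 + 33/n) = 8n · (33/n + O(1/n^2)) = 264 + O(1/n) → 264.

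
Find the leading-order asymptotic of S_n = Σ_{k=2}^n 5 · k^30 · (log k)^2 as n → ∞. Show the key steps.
S_n ~ 5 · n^31 · (log n)^2 / 31

By integral comparison, S_n = ∫_1^n 5 · x^30 · (log x)^2 dx + O(n^30 · (log n)^2). For the integral, the leading term of ∫_1^n x^30 (log x)^2 dx is n^31/31 · (log n)^2 (by repeated integration by parts; each step lowers the log-exponent and produces a relatively O(1/log n) correction). Hence S_n ~ 5 · n^31 · (log n)^2 / 31.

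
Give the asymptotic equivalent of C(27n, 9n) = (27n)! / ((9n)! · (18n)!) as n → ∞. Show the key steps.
C(27n, 9n) ~ (27/4)^(9n) · sqrt(3/(4π·9n))

Write N = 9n. Apply Stirling to each factorial:
  (3N)! ~ sqrt(2π·3N) · (3N/e)^(3N),
  N! ~ sqrt(2π N) · (N/e)^N,
  (2N)! ~ sqrt(2π·2N) · (2N/e)^(2N).
The exponential factors combine to (3N)^(3N) / (N^N · (2N)^(2N)) = 3^(3N)/2^(2N) = (3^3/2^2)^N = (27/4)^N.
The square-root prefactors combine to sqrt(2π·3N) / (sqrt(2π N)·sqrt(2π·2N)) = sqrt(3 / (2π·2·N)) = sqrt(3/(4π·9n)).
Substituting N = 9n: C(27n, 9n) ~ (27/4)^(9n) · sqrt(3/(4π·9n)).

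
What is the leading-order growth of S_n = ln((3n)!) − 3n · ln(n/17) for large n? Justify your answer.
S_n ~ 3n · (ln 51 − 1) + O(ln n)

Stirling: ln((3n)!) = 3n ln(3n) − 3n + O(ln n).
  S_n = 3n ln(3n) − 3n − 3n ln(n/17) + O(ln n)
      = 3n ln(3n) − 3n ln n + 3n ln 17 − 3n + O(ln n)
      = 3n ln 3 + 3n ln 17 − 3n + O(ln n)
      = 3n (ln 51 − 1) + O(ln n).
Numerically ln(51) − 1 ≈ 2.9318.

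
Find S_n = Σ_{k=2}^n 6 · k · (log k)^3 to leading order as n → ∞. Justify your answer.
S_n ~ 3 · n^2 · (log n)^3

By integral comparison, S_n = ∫_1^n 6 · x · (log x)^3 dx + O(n · (log n)^3). For the integral, the leading term of ∫_1^n x^1 (log x)^3 dx is n^2/2 · (log n)^3 (by repeated integration by parts; each step lowers the log-exponent and produces a relatively O(1/log n) correction). Hence S_n ~ 3 · n^2 · (log n)^3.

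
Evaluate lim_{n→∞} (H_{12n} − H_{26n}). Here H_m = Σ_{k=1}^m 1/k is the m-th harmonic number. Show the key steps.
lim = ln(12/26) = ln(6/13)

Euler-Maclaurin gives H_m = ln m + γ + 1/(2m) + O(1/m^2). The γ and O(1/m) terms cancel in the difference:
  H_{12n} − H_{26n} = ln(12n) − ln(26n) + O(1/n) = ln(12/26) + O(1/n).
Hence the limit is ln(12/26) = ln(6/13).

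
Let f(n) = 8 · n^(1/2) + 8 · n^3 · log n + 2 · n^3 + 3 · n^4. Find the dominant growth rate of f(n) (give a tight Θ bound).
f(n) ∈ Θ(n^4)

Compare the terms by growth order. For large n, n^a · (log n)^b dominates n^a' · (log n)^b' iff a > a', or (a = a' and b > b'). Ranking the 4 terms shows the dominant one is 3 · n^4. Hence f(n) ∈ Θ(n^4).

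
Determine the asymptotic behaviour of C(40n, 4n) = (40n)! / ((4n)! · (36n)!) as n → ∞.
C(40n, 4n) ~ (10000000000/387420489)^(4n) · sqrt(5/(9π·4n))

Write N = 4n. Apply Stirling to each factorial:
  (10N)! ~ sqrt(2π·10N) · (10N/e)^(10N),
  N! ~ sqrt(2π N) · (N/e)^N,
  (9N)! ~ sqrt(2π·9N) · (9N/e)^(9N).
The exponential factors combine to (10N)^(10N) / (N^N · (9N)^(9N)) = 10^(10N)/9^(9N) = (10^10/9^9)^N = (10000000000/387420489)^N.
The square-root prefactors combine to sqrt(2π·10N) / (sqrt(2π N)·sqrt(2π·9N)) = sqrt(10 / (2π·9·N)) = sqrt(5/(9π·4n)).
Substituting N = 4n: C(40n, 4n) ~ (10000000000/387420489)^(4n) · sqrt(5/(9π·4n)).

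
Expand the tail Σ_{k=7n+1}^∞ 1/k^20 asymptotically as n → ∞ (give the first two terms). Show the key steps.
Σ_{k>7n} 1/k^20 = 1/(19 · (7n)^19) − 1/(2 · (7n)^20) + O(1/(7n)^21)

Compare to the integral: ∫_{7n}^∞ x^(−20) dx = [−x^(−19)/19]_{7n}^∞ = 1/((20−1)·(7n)^19). The Euler-Maclaurin correction adds −f(7n)/2 = −1/(2·(7n)^20). Euler-Maclaurin then gives
  Σ_{k>7n} 1/k^20 = ∫_{7n}^∞ dx/x^20 − 1/(2·(7n)^20) + O(1/(7n)^21).
(Equivalently this is ζ(20) − Σ_{k≤7n} 1/k^20.)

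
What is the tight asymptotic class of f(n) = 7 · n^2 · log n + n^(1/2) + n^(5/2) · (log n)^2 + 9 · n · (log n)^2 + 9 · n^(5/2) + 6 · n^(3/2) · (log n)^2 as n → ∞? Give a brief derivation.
f(n) ∈ Θ(n^(5/2) · (log n)^2)

Compare the terms by growth order. For large n, n^a · (log n)^b dominates n^a' · (log n)^b' iff a > a', or (a = a' and b > b'). Ranking the 6 terms shows the dominant one is n^(5/2) · (log n)^2. Hence f(n) ∈ Θ(n^(5/2) · (log n)^2).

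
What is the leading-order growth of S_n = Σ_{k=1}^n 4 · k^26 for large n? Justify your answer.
S_n ~ 4 · n^27 / 27

By integral comparison (Euler-Maclaurin), Σ_{k=1}^n 4 · k^26 = 4 · ∫_0^n x^26 dx + O(n^26) = 4 · n^27/27 + O(n^26). (Equivalently, Faulhaber's formula gives the same leading term.)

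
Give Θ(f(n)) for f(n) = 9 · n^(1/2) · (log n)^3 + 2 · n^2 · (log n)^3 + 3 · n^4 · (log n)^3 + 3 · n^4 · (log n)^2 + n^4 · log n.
f(n) ∈ Θ(n^4 · (log n)^3)

Compare the terms by growth order. For large n, n^a · (log n)^b dominates n^a' · (log n)^b' iff a > a', or (a = a' and b > b'). Ranking the 5 terms shows the dominant one is 3 · n^4 · (log n)^3. Hence f(n) ∈ Θ(n^4 · (log n)^3).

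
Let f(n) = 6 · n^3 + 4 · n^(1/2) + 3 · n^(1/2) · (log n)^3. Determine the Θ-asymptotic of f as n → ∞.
f(n) ∈ Θ(n^3)

Compare the terms by growth order. For large n, n^a · (log n)^b dominates n^a' · (log n)^b' iff a > a', or (a = a' and b > b'). Ranking the 3 terms shows the dominant one is 6 · n^3. Hence f(n) ∈ Θ(n^3).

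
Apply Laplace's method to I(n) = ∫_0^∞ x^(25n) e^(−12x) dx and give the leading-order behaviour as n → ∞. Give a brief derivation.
I(n) ~ (sqrt(2π·25n) / 12) · (25n/(12e))^(25n)

Write the integrand as exp(25n ln x − 12x) and set f(x) = 25n ln x − 12x. Then f'(x) = 25n/x − 12 = 0 at x* = 25n/12, and f''(x*) = −25n/x*^2 = −12^2/(25n). Laplace's method (interior maximum) gives
  I(n) ~ e^(f(x*)) · sqrt(2π / |f''(x*)|)
        = exp(25n ln(25n/12) − 25n) · sqrt(2π · 25n / 12^2)
        = (25n/12)^(25n) e^(−25n) · sqrt(2π·25n) / 12
        = (sqrt(2π·25n) / 12) · (25n/(12e))^(25n).
This matches Γ(25n+1)/12^(25n+1) with Stirling applied to Γ.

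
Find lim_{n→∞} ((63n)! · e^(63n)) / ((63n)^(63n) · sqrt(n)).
lim = sqrt(2π·63)

Stirling: (63n)! ~ sqrt(2π·63n) · (63n/e)^(63n). Hence
  (63n)! · e^(63n) / (63n)^(63n) ~ sqrt(2π·63n).
Dividing by sqrt(n): sqrt(2π·63n) / sqrt(n) = sqrt(2π·63) · n^((1−1)/2), so the limit is sqrt(2π·63).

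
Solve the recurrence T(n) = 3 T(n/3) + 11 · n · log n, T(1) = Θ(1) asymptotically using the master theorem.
T(n) = Θ(n · (log n)^2)

Here log_3 3 = 1 and f(n) = 11 · n · log n = Θ(n^(log_3 3) · (log n)^1). This is the extended Case 2 of the master theorem (f matches the critical exponent up to log factors), giving T(n) = Θ(n^(log_3 3) · (log n)^(1+1)) = Θ(n · (log n)^2).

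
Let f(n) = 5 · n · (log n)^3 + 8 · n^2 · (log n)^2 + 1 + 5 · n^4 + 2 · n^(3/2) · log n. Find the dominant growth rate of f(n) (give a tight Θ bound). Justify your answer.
f(n) ∈ Θ(n^4)

Compare the terms by growth order. For large n, n^a · (log n)^b dominates n^a' · (log n)^b' iff a > a', or (a = a' and b > b'). Ranking the 5 terms shows the dominant one is 5 · n^4. Hence f(n) ∈ Θ(n^4).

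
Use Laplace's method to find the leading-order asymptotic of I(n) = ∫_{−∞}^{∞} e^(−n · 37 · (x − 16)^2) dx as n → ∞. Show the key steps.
I(n) = sqrt(π/(37n))

Here φ(x) = 37 · (x − 16)^2 has its unique minimum at x* = 16 with φ(x*) = 0 and φ''(x*) = 74. Laplace's method gives
  I(n) ~ e^(−n φ(x*)) · sqrt(2π / (n · φ''(x*))) = sqrt(2π / (74n)) = sqrt(π/(37n)).
This is exact: substituting u = (x − 16)·sqrt(37n) gives I(n) = (1/sqrt(37n)) ∫_{−∞}^{∞} e^(−u^2) du = sqrt(π/(37n)).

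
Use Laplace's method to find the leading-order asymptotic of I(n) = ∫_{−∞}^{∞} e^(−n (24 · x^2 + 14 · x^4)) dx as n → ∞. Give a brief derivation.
I(n) ~ sqrt(π/(24n))

φ(x) = 24 · x^2 + 14 · x^4 has its unique global minimum at x* = 0 (since φ'(x) = 48x + 56x^3 = 0 only at x = 0 for real x with both coefficients positive, and φ → ∞ as |x| → ∞). At x* = 0, φ(0) = 0 and φ''(0) = 48. Laplace's method then gives
  I(n) ~ sqrt(2π / (n · φ''(0))) · e^(−n φ(0)) = sqrt(2π / (48n)) = sqrt(π/(24n)).
The 14 · x^4 term contributes only at subleading order (an O(1/n) relative correction).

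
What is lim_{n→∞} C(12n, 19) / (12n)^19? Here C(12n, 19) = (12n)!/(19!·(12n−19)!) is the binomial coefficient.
lim = 1/19! = 1/121645100408832000

With N = 12n → ∞: C(N, 19) / N^19 = [N(N−1)…(N−18)] / (19! · N^19) = (1/19!) · 1 · (1 − 1/(12n)) · … · (1 − 18/(12n)). Each factor → 1 as N → ∞, so the limit is 1/19! = 1/121645100408832000.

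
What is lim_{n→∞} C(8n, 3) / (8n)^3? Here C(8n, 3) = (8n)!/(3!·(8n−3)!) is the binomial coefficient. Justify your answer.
lim = 1/3! = 1/6

With N = 8n → ∞: C(N, 3) / N^3 = [N(N−1)…(N−2)] / (3! · N^3) = (1/3!) · 1 · (1 − 1/(8n)) · (1 − 2/(8n)). Each factor → 1 as N → ∞, so the limit is 1/3! = 1/6.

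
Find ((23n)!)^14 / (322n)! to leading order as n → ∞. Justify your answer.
((23n)!)^14/(322n)! ~ ((2π·23n)^(13/2) / sqrt(14)) · 14^(−14·23n)  →  0

Write N = 23n. Stirling: N! ~ sqrt(2π N)(N/e)^N and (14N)! ~ sqrt(2π·14N)·(14N/e)^(14N).
  (N!)^14/(14N)! ~ (2π N)^(14/2) (N/e)^(14N) / [sqrt(2π·14N) (14N/e)^(14N)]
     = (2π N)^(14/2) / sqrt(2π·14N) · (N/(14N))^(14N)
     = (2π N)^((14−1)/2) / sqrt(14) · 14^(−14N).
Since 14^14 > 1, the factor 14^(−14N) decays exponentially, so the ratio → 0. Substituting N = 23n gives the stated form.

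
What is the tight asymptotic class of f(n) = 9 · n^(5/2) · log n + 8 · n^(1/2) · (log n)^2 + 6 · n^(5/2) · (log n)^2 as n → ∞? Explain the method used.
f(n) ∈ Θ(n^(5/2) · (log n)^2)

Compare the terms by growth order. For large n, n^a · (log n)^b dominates n^a' · (log n)^b' iff a > a', or (a = a' and b > b'). Ranking the 3 terms shows the dominant one is 6 · n^(5/2) · (log n)^2. Hence f(n) ∈ Θ(n^(5/2) · (log n)^2).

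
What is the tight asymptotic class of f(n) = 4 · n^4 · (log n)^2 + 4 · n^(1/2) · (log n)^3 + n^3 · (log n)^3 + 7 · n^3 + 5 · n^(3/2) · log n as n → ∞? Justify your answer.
f(n) ∈ Θ(n^4 · (log n)^2)

Compare the terms by growth order. For large n, n^a · (log n)^b dominates n^a' · (log n)^b' iff a > a', or (a = a' and b > b'). Ranking the 5 terms shows the dominant one is 4 · n^4 · (log n)^2. Hence f(n) ∈ Θ(n^4 · (log n)^2).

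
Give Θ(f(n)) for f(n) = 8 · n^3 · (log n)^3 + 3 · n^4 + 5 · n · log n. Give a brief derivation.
f(n) ∈ Θ(n^4)

Compare the terms by growth order. For large n, n^a · (log n)^b dominates n^a' · (log n)^b' iff a > a', or (a = a' and b > b'). Ranking the 3 terms shows the dominant one is 3 · n^4. Hence f(n) ∈ Θ(n^4).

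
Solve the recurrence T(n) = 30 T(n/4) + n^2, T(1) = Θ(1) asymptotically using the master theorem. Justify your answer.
T(n) = Θ(n^(log_4 30))

Master theorem: compare f(n) = n^2 to n^(log_4 30) where log_4 30 ≈ 2.453. Since 2 < log_4 30, we have f(n) = O(n^(log_4 30 − ε)) for some ε > 0 — Case 1. Hence T(n) = Θ(n^(log_4 30)).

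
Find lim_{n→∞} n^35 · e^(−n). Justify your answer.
lim = 0

Exponentials with base > 1 dominate every fixed polynomial: for any fixed c, n^c / e^n → 0 as n → ∞ (e.g. by the ratio test, or since e^n grows faster than any power of n). Hence n^35 · e^(−n) = n^35 / e^n → 0.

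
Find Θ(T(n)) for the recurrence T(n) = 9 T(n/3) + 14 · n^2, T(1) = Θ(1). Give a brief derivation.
T(n) = Θ(n^2 log n)

log_3 9 = 2, and f(n) = 14 · n^2 = Θ(n^(log_3 9)). This is Case 2 of the master theorem: T(n) = Θ(f(n) · log n) = Θ(n^2 log n).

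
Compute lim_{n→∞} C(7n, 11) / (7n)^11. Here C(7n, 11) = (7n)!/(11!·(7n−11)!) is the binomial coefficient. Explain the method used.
lim = 1/11! = 1/39916800

With N = 7n → ∞: C(N, 11) / N^11 = [N(N−1)…(N−10)] / (11! · N^11) = (1/11!) · 1 · (1 − 1/(7n)) · … · (1 − 10/(7n)). Each factor → 1 as N → ∞, so the limit is 1/11! = 1/39916800.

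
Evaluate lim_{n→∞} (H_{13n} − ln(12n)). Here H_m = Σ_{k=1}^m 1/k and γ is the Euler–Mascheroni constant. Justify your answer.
lim = ln(13/12) + γ

By Euler-Maclaurin, H_m = ln m + γ + O(1/m). So
  H_{13n} − ln(12n) = ln(13n) + γ − ln(12n) + O(1/n)
                       = ln(13/12) + γ + O(1/n).
Hence the limit is ln(13/12) + γ.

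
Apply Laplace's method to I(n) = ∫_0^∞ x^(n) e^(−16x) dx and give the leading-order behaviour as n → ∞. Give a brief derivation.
I(n) ~ (sqrt(2π·n) / 16) · (n/(16e))^(n)

Write the integrand as exp(n ln x − 16x) and set f(x) = n ln x − 16x. Then f'(x) = n/x − 16 = 0 at x* = n/16, and f''(x*) = −n/x*^2 = −16^2/(n). Laplace's method (interior maximum) gives
  I(n) ~ e^(f(x*)) · sqrt(2π / |f''(x*)|)
        = exp(n ln(n/16) − n) · sqrt(2π · n / 16^2)
        = (n/16)^(n) e^(−n) · sqrt(2π·n) / 16
        = (sqrt(2π·n) / 16) · (n/(16e))^(n).
This matches Γ(n+1)/16^(n+1) with Stirling applied to Γ.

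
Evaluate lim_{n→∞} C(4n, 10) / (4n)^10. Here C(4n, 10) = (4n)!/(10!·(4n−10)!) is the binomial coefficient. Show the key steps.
lim = 1/10! = 1/3628800

With N = 4n → ∞: C(N, 10) / N^10 = [N(N−1)…(N−9)] / (10! · N^10) = (1/10!) · 1 · (1 − 1/(4n)) · … · (1 − 9/(4n)). Each factor → 1 as N → ∞, so the limit is 1/10! = 1/3628800.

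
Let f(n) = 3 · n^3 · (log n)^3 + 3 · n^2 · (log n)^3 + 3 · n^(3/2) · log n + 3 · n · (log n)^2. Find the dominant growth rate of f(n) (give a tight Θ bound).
f(n) ∈ Θ(n^3 · (log n)^3)

Compare the terms by growth order. For large n, n^a · (log n)^b dominates n^a' · (log n)^b' iff a > a', or (a = a' and b > b'). Ranking the 4 terms shows the dominant one is 3 · n^3 · (log n)^3. Hence f(n) ∈ Θ(n^3 · (log n)^3).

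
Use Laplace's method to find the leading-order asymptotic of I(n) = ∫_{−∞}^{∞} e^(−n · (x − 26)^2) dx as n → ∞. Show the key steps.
I(n) = sqrt(π/n)

Here φ(x) = (x − 26)^2 has its unique minimum at x* = 26 with φ(x*) = 0 and φ''(x*) = 2. Laplace's method gives
  I(n) ~ e^(−n φ(x*)) · sqrt(2π / (n · φ''(x*))) = sqrt(2π / (2n)) = sqrt(π/n).
This is exact: substituting u = (x − 26)·sqrt(n) gives I(n) = (1/sqrt(n)) ∫_{−∞}^{∞} e^(−u^2) du = sqrt(π/n).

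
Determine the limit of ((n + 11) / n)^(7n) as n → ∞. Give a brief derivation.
lim = e^77

Rewrite as (1 + 11/n)^(7n). By the standard limit (1 + x/n)^n → e^x, we have (1 + 11/n)^n → e^11, and raising to the 7th power gives e^77.
More precisely, ln[(1 + 11/n)^(7n)] = 7n · ln(1 + 11/n) = 7n · (11/n + O(1/n^2)) = 77 + O(1/n) → 77.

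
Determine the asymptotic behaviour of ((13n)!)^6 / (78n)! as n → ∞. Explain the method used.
((13n)!)^6/(78n)! ~ ((2π·13n)^(5/2) / sqrt(6)) · 6^(−6·13n)  →  0

Write N = 13n. Stirling: N! ~ sqrt(2π N)(N/e)^N and (6N)! ~ sqrt(2π·6N)·(6N/e)^(6N).
  (N!)^6/(6N)! ~ (2π N)^(6/2) (N/e)^(6N) / [sqrt(2π·6N) (6N/e)^(6N)]
     = (2π N)^(6/2) / sqrt(2π·6N) · (N/(6N))^(6N)
     = (2π N)^((6−1)/2) / sqrt(6) · 6^(−6N).
Since 6^6 > 1, the factor 6^(−6N) decays exponentially, so the ratio → 0. Substituting N = 13n gives the stated form.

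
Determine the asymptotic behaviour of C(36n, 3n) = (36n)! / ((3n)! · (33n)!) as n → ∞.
C(36n, 3n) ~ (8916100448256/285311670611)^(3n) · sqrt(6/(11π·3n))

Write N = 3n. Apply Stirling to each factorial:
  (12N)! ~ sqrt(2π·12N) · (12N/e)^(12N),
  N! ~ sqrt(2π N) · (N/e)^N,
  (11N)! ~ sqrt(2π·11N) · (11N/e)^(11N).
The exponential factors combine to (12N)^(12N) / (N^N · (11N)^(11N)) = 12^(12N)/11^(11N) = (12^12/11^11)^N = (8916100448256/285311670611)^N.
The square-root prefactors combine to sqrt(2π·12N) / (sqrt(2π N)·sqrt(2π·11N)) = sqrt(12 / (2π·11·N)) = sqrt(6/(11π·3n)).
Substituting N = 3n: C(36n, 3n) ~ (8916100448256/285311670611)^(3n) · sqrt(6/(11π·3n)).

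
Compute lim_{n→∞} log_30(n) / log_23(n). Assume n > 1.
lim = ln(23) / ln(30) = log_30(23)

Change of base: log_30(n) = ln n / ln 30 and log_23(n) = ln n / ln 23. The ratio is (ln n / ln 30) · (ln 23 / ln n) = ln 23 / ln 30, a constant independent of n. So the limit is ln 23 / ln 30 = log_30(23).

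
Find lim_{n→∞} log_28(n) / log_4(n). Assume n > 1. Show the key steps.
lim = ln(4) / ln(28) = log_28(4)

Change of base: log_28(n) = ln n / ln 28 and log_4(n) = ln n / ln 4. The ratio is (ln n / ln 28) · (ln 4 / ln n) = ln 4 / ln 28, a constant independent of n. So the limit is ln 4 / ln 28 = log_28(4).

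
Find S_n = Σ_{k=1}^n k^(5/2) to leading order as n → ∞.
S_n ~ (2/7) · n^(7/2)

Integral comparison: Σ_{k=1}^n k^(5/2) = ∫_0^n x^(5/2) dx + O(n^(5/2)). The integral is n^(1 + 5/2) / (1 + 5/2) = n^((5+2)/2) / ((5+2)/2) = (2/7) · n^(7/2).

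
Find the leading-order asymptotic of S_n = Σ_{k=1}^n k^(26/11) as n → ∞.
S_n ~ (11/37) · n^(37/11)

Integral comparison: Σ_{k=1}^n k^(26/11) = ∫_0^n x^(26/11) dx + O(n^(26/11)). The integral is n^(1 + 26/11) / (1 + 26/11) = n^((26+11)/11) / ((26+11)/11) = (11/37) · n^(37/11).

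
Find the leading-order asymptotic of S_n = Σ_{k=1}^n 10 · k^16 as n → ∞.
S_n ~ 10 · n^17 / 17

By integral comparison (Euler-Maclaurin), Σ_{k=1}^n 10 · k^16 = 10 · ∫_0^n x^16 dx + O(n^16) = 10 · n^17/17 + O(n^16). (Equivalently, Faulhaber's formula gives the same leading term.)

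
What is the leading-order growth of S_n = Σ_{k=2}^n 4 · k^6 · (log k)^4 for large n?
S_n ~ 4 · n^7 · (log n)^4 / 7

By integral comparison, S_n = ∫_1^n 4 · x^6 · (log x)^4 dx + O(n^6 · (log n)^4). For the integral, the leading term of ∫_1^n x^6 (log x)^4 dx is n^7/7 · (log n)^4 (by repeated integration by parts; each step lowers the log-exponent and produces a relatively O(1/log n) correction). Hence S_n ~ 4 · n^7 · (log n)^4 / 7.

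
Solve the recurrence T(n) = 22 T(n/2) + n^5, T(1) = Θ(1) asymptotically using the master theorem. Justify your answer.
T(n) = Θ(n^5)

log_2 22 ≈ 4.459. f(n) = n^5 dominates n^(log_2 22) since 5 > 4.459, and the regularity condition a·f(n/b) = 22·(n/2)^5 = (22/32)·n^5 ≤ c·f(n) holds with c = 22/32 ≈ 0.688 < 1. So this is Case 3: T(n) = Θ(f(n)) = Θ(n^5).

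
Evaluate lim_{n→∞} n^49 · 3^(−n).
lim = 0

Exponentials with base > 1 dominate every fixed polynomial: for any fixed c, n^c / 3^n → 0 as n → ∞ (e.g. by the ratio test, or by writing 3^n = e^(n ln 3) and noting e^(n ln 3) / n^c → ∞). Hence n^49 · 3^(−n) = n^49 / 3^n → 0.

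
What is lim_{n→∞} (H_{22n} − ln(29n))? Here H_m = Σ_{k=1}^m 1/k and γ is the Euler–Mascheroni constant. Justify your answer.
lim = ln(22/29) + γ

By Euler-Maclaurin, H_m = ln m + γ + O(1/m). So
  H_{22n} − ln(29n) = ln(22n) + γ − ln(29n) + O(1/n)
                       = ln(22/29) + γ + O(1/n).
Hence the limit is ln(22/29) + γ.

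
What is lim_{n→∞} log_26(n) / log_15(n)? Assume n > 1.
lim = ln(15) / ln(26) = log_26(15)

Change of base: log_26(n) = ln n / ln 26 and log_15(n) = ln n / ln 15. The ratio is (ln n / ln 26) · (ln 15 / ln n) = ln 15 / ln 26, a constant independent of n. So the limit is ln 15 / ln 26 = log_26(15).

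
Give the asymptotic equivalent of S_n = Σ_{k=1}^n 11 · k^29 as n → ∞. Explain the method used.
S_n ~ 11 · n^30 / 30

By integral comparison (Euler-Maclaurin), Σ_{k=1}^n 11 · k^29 = 11 · ∫_0^n x^29 dx + O(n^29) = 11 · n^30/30 + O(n^29). (Equivalently, Faulhaber's formula gives the same leading term.)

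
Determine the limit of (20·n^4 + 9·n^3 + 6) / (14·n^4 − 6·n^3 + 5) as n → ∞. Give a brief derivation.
lim = 20/14 = 10/7

For large n the leading n^4 terms dominate both numerator and denominator. Dividing top and bottom by n^4, every other term tends to 0, leaving 20/14 = 10/7.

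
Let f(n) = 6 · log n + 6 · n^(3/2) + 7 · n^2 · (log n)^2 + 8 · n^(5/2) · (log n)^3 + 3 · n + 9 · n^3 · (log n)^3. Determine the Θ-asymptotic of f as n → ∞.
f(n) ∈ Θ(n^3 · (log n)^3)

Compare the terms by growth order. For large n, n^a · (log n)^b dominates n^a' · (log n)^b' iff a > a', or (a = a' and b > b'). Ranking the 6 terms shows the dominant one is 9 · n^3 · (log n)^3. Hence f(n) ∈ Θ(n^3 · (log n)^3).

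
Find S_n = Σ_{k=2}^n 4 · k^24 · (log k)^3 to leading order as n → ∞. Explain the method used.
S_n ~ 4 · n^25 · (log n)^3 / 25

By integral comparison, S_n = ∫_1^n 4 · x^24 · (log x)^3 dx + O(n^24 · (log n)^3). For the integral, the leading term of ∫_1^n x^24 (log x)^3 dx is n^25/25 · (log n)^3 (by repeated integration by parts; each step lowers the log-exponent and produces a relatively O(1/log n) correction). Hence S_n ~ 4 · n^25 · (log n)^3 / 25.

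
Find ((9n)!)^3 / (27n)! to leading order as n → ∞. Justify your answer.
((9n)!)^3/(27n)! ~ ((2π·9n)^(2/2) / sqrt(3)) · 3^(−3·9n)  →  0

Write N = 9n. Stirling: N! ~ sqrt(2π N)(N/e)^N and (3N)! ~ sqrt(2π·3N)·(3N/e)^(3N).
  (N!)^3/(3N)! ~ (2π N)^(3/2) (N/e)^(3N) / [sqrt(2π·3N) (3N/e)^(3N)]
     = (2π N)^(3/2) / sqrt(2π·3N) · (N/(3N))^(3N)
     = (2π N)^((3−1)/2) / sqrt(3) · 3^(−3N).
Since 3^3 > 1, the factor 3^(−3N) decays exponentially, so the ratio → 0. Substituting N = 9n gives the stated form.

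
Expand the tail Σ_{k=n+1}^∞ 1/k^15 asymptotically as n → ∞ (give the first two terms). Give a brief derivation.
Σ_{k>n} 1/k^15 = 1/(14 · n^14) − 1/(2 · n^15) + O(1/n^16)

Compare to the integral: ∫_{n}^∞ x^(−15) dx = [−x^(−14)/14]_{n}^∞ = 1/((15−1)·n^14). The Euler-Maclaurin correction adds −f(n)/2 = −1/(2·n^15). Euler-Maclaurin then gives
  Σ_{k>n} 1/k^15 = ∫_{n}^∞ dx/x^15 − 1/(2·n^15) + O(1/n^16).
(Equivalently this is ζ(15) − Σ_{k≤n} 1/k^15.)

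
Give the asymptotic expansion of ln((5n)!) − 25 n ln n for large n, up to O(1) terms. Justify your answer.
ln((5n)!) − 25 n ln n = −20 n ln n + 5(ln 5 − 1) n + (1/2) ln(2π·5n) + O(1/n)

Stirling: ln((5n)!) = 5n ln(5n) − 5n + (1/2) ln(2π·5n) + O(1/n).
Expand 5n ln(5n) = 5n (ln n + ln 5) = 5n ln n + 5n ln 5.
Subtract 25n ln n: leading term is (5 − 25) n ln n = −20 n ln n. The next term is 5n ln 5 − 5n = 5(ln 5 − 1) n. Then the (1/2) ln(2π·5n) correction.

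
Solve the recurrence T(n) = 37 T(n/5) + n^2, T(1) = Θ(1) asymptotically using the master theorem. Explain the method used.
T(n) = Θ(n^(log_5 37))

Master theorem: compare f(n) = n^2 to n^(log_5 37) where log_5 37 ≈ 2.244. Since 2 < log_5 37, we have f(n) = O(n^(log_5 37 − ε)) for some ε > 0 — Case 1. Hence T(n) = Θ(n^(log_5 37)).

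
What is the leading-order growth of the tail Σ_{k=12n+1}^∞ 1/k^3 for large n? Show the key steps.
Σ_{k>12n} 1/k^3 ~ 1/(2 · (12n)^2)

Compare to the integral: ∫_{12n}^∞ x^(−3) dx = [−x^(−2)/2]_{12n}^∞ = 1/((3−1)·(12n)^2). Euler-Maclaurin then gives
  Σ_{k>12n} 1/k^3 = ∫_{12n}^∞ dx/x^3 − 1/(2·(12n)^3) + O(1/(12n)^4).
(Equivalently this is ζ(3) − Σ_{k≤12n} 1/k^3.)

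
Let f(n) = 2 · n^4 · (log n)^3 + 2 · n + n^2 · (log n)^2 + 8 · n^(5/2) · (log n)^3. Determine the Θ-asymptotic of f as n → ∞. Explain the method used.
f(n) ∈ Θ(n^4 · (log n)^3)

Compare the terms by growth order. For large n, n^a · (log n)^b dominates n^a' · (log n)^b' iff a > a', or (a = a' and b > b'). Ranking the 4 terms shows the dominant one is 2 · n^4 · (log n)^3. Hence f(n) ∈ Θ(n^4 · (log n)^3).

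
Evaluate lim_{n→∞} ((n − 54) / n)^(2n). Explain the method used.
lim = e^(−108)

Rewrite as (1 − 54/n)^(2n). By the standard limit (1 + x/n)^n → e^x, we have (1 − 54/n)^n → e^(−54), and raising to the 2nd power gives e^(−108).
More precisely, ln[(1 − 54/n)^(2n)] = 2n · ln(1 − 54/n) = 2n · (-54/n + O(1/n^2)) = -108 + O(1/n) → -108.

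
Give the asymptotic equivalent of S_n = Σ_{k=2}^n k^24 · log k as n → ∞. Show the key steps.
S_n ~ n^25 log n / 25 − n^25 / 625

By integral comparison, S_n = ∫_1^n x^24 · log x dx + O(n^24 · log n). For the integral, ∫ x^24 log x dx = n^25 log n / 25 − n^25/625 (integration by parts). Hence S_n ~ n^25 log n / 25 − n^25 / 625.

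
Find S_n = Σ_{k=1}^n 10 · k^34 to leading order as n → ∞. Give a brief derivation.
S_n ~ 2 · n^35 / 7

By integral comparison (Euler-Maclaurin), Σ_{k=1}^n 10 · k^34 = 10 · ∫_0^n x^34 dx + O(n^34) = 10 · n^35/35 = 2 · n^35 / 7 + O(n^34). (Equivalently, Faulhaber's formula gives the same leading term.)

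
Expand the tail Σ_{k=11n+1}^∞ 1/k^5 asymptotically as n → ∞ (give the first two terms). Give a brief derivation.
Σ_{k>11n} 1/k^5 = 1/(4 · (11n)^4) − 1/(2 · (11n)^5) + O(1/(11n)^6)

Compare to the integral: ∫_{11n}^∞ x^(−5) dx = [−x^(−4)/4]_{11n}^∞ = 1/((5−1)·(11n)^4). The Euler-Maclaurin correction adds −f(11n)/2 = −1/(2·(11n)^5). Euler-Maclaurin then gives
  Σ_{k>11n} 1/k^5 = ∫_{11n}^∞ dx/x^5 − 1/(2·(11n)^5) + O(1/(11n)^6).
(Equivalently this is ζ(5) − Σ_{k≤11n} 1/k^5.)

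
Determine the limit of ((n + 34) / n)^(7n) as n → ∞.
lim = e^238

Rewrite as (1 + 34/n)^(7n). By the standard limit (1 + x/n)^n → e^x, we have (1 + 34/n)^n → e^34, and raising to the 7th power gives e^238.
More precisely, ln[(1 + 34/n)^(7n)] = 7n · ln(1 + 34/n) = 7n · (34/n + O(1/n^2)) = 238 + O(1/n) → 238.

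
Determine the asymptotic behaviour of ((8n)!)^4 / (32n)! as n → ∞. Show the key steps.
((8n)!)^4/(32n)! ~ ((2π·8n)^(3/2) / 2) · 4^(−4·8n)  →  0

Write N = 8n. Stirling: N! ~ sqrt(2π N)(N/e)^N and (4N)! ~ sqrt(2π·4N)·(4N/e)^(4N).
  (N!)^4/(4N)! ~ (2π N)^(4/2) (N/e)^(4N) / [sqrt(2π·4N) (4N/e)^(4N)]
     = (2π N)^(4/2) / sqrt(2π·4N) · (N/(4N))^(4N)
     = (2π N)^((4−1)/2) / 2 · 4^(−4N).
Since 4^4 > 1, the factor 4^(−4N) decays exponentially, so the ratio → 0. Substituting N = 8n gives the stated form.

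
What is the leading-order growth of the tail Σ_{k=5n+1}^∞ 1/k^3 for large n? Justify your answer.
Σ_{k>5n} 1/k^3 ~ 1/(2 · (5n)^2)

Compare to the integral: ∫_{5n}^∞ x^(−3) dx = [−x^(−2)/2]_{5n}^∞ = 1/((3−1)·(5n)^2). Euler-Maclaurin then gives
  Σ_{k>5n} 1/k^3 = ∫_{5n}^∞ dx/x^3 − 1/(2·(5n)^3) + O(1/(5n)^4).
(Equivalently this is ζ(3) − Σ_{k≤5n} 1/k^3.)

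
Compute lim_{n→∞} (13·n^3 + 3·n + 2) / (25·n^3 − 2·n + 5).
lim = 13/25

For large n the leading n^3 terms dominate both numerator and denominator. Dividing top and bottom by n^3, every other term tends to 0, leaving 13/25.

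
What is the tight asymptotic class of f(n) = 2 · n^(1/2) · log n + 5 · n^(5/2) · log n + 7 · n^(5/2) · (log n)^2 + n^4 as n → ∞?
f(n) ∈ Θ(n^4)

Compare the terms by growth order. For large n, n^a · (log n)^b dominates n^a' · (log n)^b' iff a > a', or (a = a' and b > b'). Ranking the 4 terms shows the dominant one is n^4. Hence f(n) ∈ Θ(n^4).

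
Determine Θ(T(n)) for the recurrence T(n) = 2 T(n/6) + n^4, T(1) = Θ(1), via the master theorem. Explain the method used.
T(n) = Θ(n^4)

log_6 2 ≈ 0.387. f(n) = n^4 dominates n^(log_6 2) since 4 > 0.387, and the regularity condition a·f(n/b) = 2·(n/6)^4 = (2/1296)·n^4 ≤ c·f(n) holds with c = 2/1296 ≈ 0.00154 < 1. So this is Case 3: T(n) = Θ(f(n)) = Θ(n^4).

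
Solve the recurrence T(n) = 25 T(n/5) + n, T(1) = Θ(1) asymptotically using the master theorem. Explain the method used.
T(n) = Θ(n^2)

Master theorem: compare f(n) = n to n^(log_5 25) where log_5 25 = 2. Since 1 < log_5 25, we have f(n) = O(n^(log_5 25 − ε)) for some ε > 0 — Case 1. Hence T(n) = Θ(n^(log_5 25)) = Θ(n^2).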